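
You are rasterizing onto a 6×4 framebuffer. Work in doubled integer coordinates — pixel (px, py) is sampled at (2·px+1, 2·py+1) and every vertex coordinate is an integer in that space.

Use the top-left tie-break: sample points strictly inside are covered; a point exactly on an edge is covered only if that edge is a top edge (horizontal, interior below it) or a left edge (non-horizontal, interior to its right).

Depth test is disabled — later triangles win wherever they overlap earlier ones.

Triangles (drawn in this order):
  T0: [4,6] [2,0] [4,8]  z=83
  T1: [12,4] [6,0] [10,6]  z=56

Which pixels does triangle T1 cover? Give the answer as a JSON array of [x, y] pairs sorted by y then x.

T0:
  2·area = 4  (B↔C swapped to make it positive)
  edge (4, 6)→(4, 8): d=(0,2) right/bottom  bias=-1
  edge (4, 8)→(2, 0): d=(-2,-8) top-left  bias=+0
  edge (2, 0)→(4, 6): d=(2,6) right/bottom  bias=-1
    (1,1)@(3, 3): e=[2,2,0] → ·  [on edge]
  covered (0 px):
    · · · · · ·
    · · · · · ·
    · · · · · ·
    · · · · · ·
T1:
  2·area = 20  (B↔C swapped to make it positive)
  edge (12, 4)→(10, 6): d=(-2,2) right/bottom  bias=-1
  edge (10, 6)→(6, 0): d=(-4,-6) top-left  bias=+0
  edge (6, 0)→(12, 4): d=(6,4) right/bottom  bias=-1
    (3,0)@(7, 1): e=[16,2,2] → #
    (4,0)@(9, 1): e=[12,14,-6] → ·
    (3,1)@(7, 3): e=[12,-6,14] → ·
    (4,1)@(9, 3): e=[8,6,6] → #
    (5,1)@(11, 3): e=[4,18,-2] → ·
    (4,2)@(9, 5): e=[4,-2,18] → ·
    (5,2)@(11, 5): e=[0,10,10] → ·  [on edge]
    (4,3)@(9, 7): e=[0,-10,30] → ·  [on edge]
  covered (2 px):
    · · · # · ·
    · · · · # ·
    · · · · · ·
    · · · · · ·

Answer: [[3,0],[4,1]]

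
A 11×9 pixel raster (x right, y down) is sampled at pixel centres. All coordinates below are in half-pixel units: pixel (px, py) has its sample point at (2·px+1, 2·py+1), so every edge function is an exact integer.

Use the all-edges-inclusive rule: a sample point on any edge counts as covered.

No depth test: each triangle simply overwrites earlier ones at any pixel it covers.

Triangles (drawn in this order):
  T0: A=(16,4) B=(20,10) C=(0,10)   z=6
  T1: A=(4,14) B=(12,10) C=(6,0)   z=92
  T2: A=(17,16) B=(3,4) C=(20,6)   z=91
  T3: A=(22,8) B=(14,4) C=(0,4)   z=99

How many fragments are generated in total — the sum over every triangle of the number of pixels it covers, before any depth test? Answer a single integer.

T0:
  2·area = 120
  edge (16, 4)→(20, 10): d=(4,6) inclusive
  edge (20, 10)→(0, 10): d=(-20,0) inclusive
  edge (0, 10)→(16, 4): d=(16,-6) inclusive
    (7,2)@(15, 5): e=[10,100,10] → X
    (8,2)@(17, 5): e=[-2,100,22] → .
    (4,3)@(9, 7): e=[54,60,6] → X
    (5,3)@(11, 7): e=[42,60,18] → X
    (6,3)@(13, 7): e=[30,60,30] → X
    (8,3)@(17, 7): e=[6,60,54] → X
    (9,3)@(19, 7): e=[-6,60,66] → .
    (1,4)@(3, 9): e=[98,20,2] → X
    (2,4)@(5, 9): e=[86,20,14] → X
    (3,4)@(7, 9): e=[74,20,26] → X
    (9,4)@(19, 9): e=[2,20,98] → X
    (10,4)@(21, 9): e=[-10,20,110] → .
  covered (15 px):
    . . . . . . . . . . .
    . . . . . . . . . . .
    . . . . . . . X . . .
    . . . . X X X X X . .
    . X X X X X X X X X .
    . . . . . . . . . . .
    . . . . . . . . . . .
    . . . . . . . . . . .
    . . . . . . . . . . .
T1:
  2·area = 104  (B↔C swapped to make it positive)
  edge (4, 14)→(6, 0): d=(2,-14) inclusive
  edge (6, 0)→(12, 10): d=(6,10) inclusive
  edge (12, 10)→(4, 14): d=(-8,4) inclusive
    (3,1)@(7, 3): e=[20,8,76] → X
    (4,1)@(9, 3): e=[48,-12,68] → .
    (3,2)@(7, 5): e=[24,20,60] → X
    (4,2)@(9, 5): e=[52,0,52] → X  [on edge]
    (5,2)@(11, 5): e=[80,-20,44] → .
    (2,3)@(5, 7): e=[0,52,52] → X  [on edge]
    (5,3)@(11, 7): e=[84,-8,28] → .
    (2,4)@(5, 9): e=[4,64,36] → X
    (5,4)@(11, 9): e=[88,4,12] → X
    (6,4)@(13, 9): e=[116,-16,4] → .
    (2,5)@(5, 11): e=[8,76,20] → X
    (5,5)@(11, 11): e=[92,16,-4] → .
    (7,7)@(15, 15): e=[156,0,-52] → .  [on edge]
  covered (14 px):
    . . . . . . . . . . .
    . . . X . . . . . . .
    . . . X X . . . . . .
    . . X X X . . . . . .
    . . X X X X . . . . .
    . . X X X . . . . . .
    . . X . . . . . . . .
    . . . . . . . . . . .
    . . . . . . . . . . .
T2:
  2·area = 176
  edge (17, 16)→(3, 4): d=(-14,-12) inclusive
  edge (3, 4)→(20, 6): d=(17,2) inclusive
  edge (20, 6)→(17, 16): d=(-3,10) inclusive
    (2,2)@(5, 5): e=[10,13,153] → X
    (3,2)@(7, 5): e=[34,9,133] → X
    (4,2)@(9, 5): e=[58,5,113] → X
    (5,2)@(11, 5): e=[82,1,93] → X
    (6,2)@(13, 5): e=[106,-3,73] → .
    (2,3)@(5, 7): e=[-18,47,147] → .
    (3,3)@(7, 7): e=[6,43,127] → X
    (6,3)@(13, 7): e=[78,31,67] → X
    (7,3)@(15, 7): e=[102,27,47] → X
    (8,3)@(17, 7): e=[126,23,27] → X
    (9,3)@(19, 7): e=[150,19,7] → X
    (10,3)@(21, 7): e=[174,15,-13] → .
  covered (23 px):
    . . . . . . . . . . .
    . . . . . . . . . . .
    . . X X X X . . . . .
    . . . X X X X X X X .
    . . . . X X X X X X .
    . . . . . . X X X . .
    . . . . . . . X X . .
    . . . . . . . . X . .
    . . . . . . . . . . .
T3:
  2·area = 56  (B↔C swapped to make it positive)
  edge (22, 8)→(0, 4): d=(-22,-4) inclusive
  edge (0, 4)→(14, 4): d=(14,0) inclusive
  edge (14, 4)→(22, 8): d=(8,4) inclusive
    (3,2)@(7, 5): e=[6,14,36] → X
    (4,2)@(9, 5): e=[14,14,28] → X
    (5,2)@(11, 5): e=[22,14,20] → X
    (6,2)@(13, 5): e=[30,14,12] → X
    (7,2)@(15, 5): e=[38,14,4] → X
    (8,2)@(17, 5): e=[46,14,-4] → .
    (3,3)@(7, 7): e=[-38,42,52] → .
    (4,3)@(9, 7): e=[-30,42,44] → .
    (5,3)@(11, 7): e=[-22,42,36] → .
    (6,3)@(13, 7): e=[-14,42,28] → .
    (7,3)@(15, 7): e=[-6,42,20] → .
    (8,3)@(17, 7): e=[2,42,12] → X
  covered (7 px):
    . . . . . . . . . . .
    . . . . . . . . . . .
    . . . X X X X X . . .
    . . . . . . . . X X .
    . . . . . . . . . . .
    . . . . . . . . . . .
    . . . . . . . . . . .
    . . . . . . . . . . .
    . . . . . . . . . . .

Answer: 59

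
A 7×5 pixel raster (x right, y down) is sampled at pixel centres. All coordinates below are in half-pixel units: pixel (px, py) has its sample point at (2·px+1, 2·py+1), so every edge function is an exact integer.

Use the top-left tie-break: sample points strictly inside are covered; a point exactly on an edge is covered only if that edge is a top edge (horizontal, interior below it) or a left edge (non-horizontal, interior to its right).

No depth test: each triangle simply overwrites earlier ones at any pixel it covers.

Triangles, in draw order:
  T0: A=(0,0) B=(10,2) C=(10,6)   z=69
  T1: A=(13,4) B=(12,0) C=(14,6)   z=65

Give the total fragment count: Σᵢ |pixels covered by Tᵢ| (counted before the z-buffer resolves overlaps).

T0:
  2·area = 40
  edge (0, 0)→(10, 2): d=(10,2) right/bottom  bias=-1
  edge (10, 2)→(10, 6): d=(0,4) right/bottom  bias=-1
  edge (10, 6)→(0, 0): d=(-10,-6) top-left  bias=+0
    (1,0)@(3, 1): e=[4,28,8] → X
    (2,0)@(5, 1): e=[0,20,20] → .  [on edge]
    (1,1)@(3, 3): e=[24,28,-12] → .
    (2,1)@(5, 3): e=[20,20,0] → X  [on edge]
    (3,1)@(7, 3): e=[16,12,12] → X
    (4,1)@(9, 3): e=[12,4,24] → X
    (5,1)@(11, 3): e=[8,-4,36] → .
    (2,2)@(5, 5): e=[40,20,-20] → .
    (3,2)@(7, 5): e=[36,12,-8] → .
    (4,2)@(9, 5): e=[32,4,4] → X
    (5,2)@(11, 5): e=[28,-4,16] → .
    (4,3)@(9, 7): e=[52,4,-16] → .
  covered (5 px):
    . X . . . . .
    . . X X X . .
    . . . . X . .
    . . . . . . .
    . . . . . . .
T1:
  2·area = 2
  edge (13, 4)→(12, 0): d=(-1,-4) top-left  bias=+0
  edge (12, 0)→(14, 6): d=(2,6) right/bottom  bias=-1
  edge (14, 6)→(13, 4): d=(-1,-2) top-left  bias=+0
    (6,1)@(13, 3): e=[1,0,1] → .  [on edge]
  covered (0 px):
    . . . . . . .
    . . . . . . .
    . . . . . . .
    . . . . . . .
    . . . . . . .

Result: 5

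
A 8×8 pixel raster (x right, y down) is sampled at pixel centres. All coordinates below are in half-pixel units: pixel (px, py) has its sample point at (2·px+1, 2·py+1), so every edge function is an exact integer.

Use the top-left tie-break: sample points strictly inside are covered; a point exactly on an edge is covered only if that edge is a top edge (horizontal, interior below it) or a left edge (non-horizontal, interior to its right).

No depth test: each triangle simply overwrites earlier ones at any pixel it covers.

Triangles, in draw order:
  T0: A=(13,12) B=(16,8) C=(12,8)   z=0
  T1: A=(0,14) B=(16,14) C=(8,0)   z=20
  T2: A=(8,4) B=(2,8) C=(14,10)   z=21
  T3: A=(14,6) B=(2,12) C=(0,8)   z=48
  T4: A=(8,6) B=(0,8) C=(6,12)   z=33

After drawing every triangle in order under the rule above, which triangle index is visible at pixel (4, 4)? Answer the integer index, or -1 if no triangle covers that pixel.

T0:
  2·area = 16  (B↔C swapped to make it positive)
  edge (13, 12)→(12, 8): d=(-1,-4) top-left  bias=+0
  edge (12, 8)→(16, 8): d=(4,0) top-left  bias=+0
  edge (16, 8)→(13, 12): d=(-3,4) right/bottom  bias=-1
    (6,4)@(13, 9): e=[3,4,9] → █
    (7,4)@(15, 9): e=[11,4,1] → █
    (6,5)@(13, 11): e=[1,12,3] → █
    (7,5)@(15, 11): e=[9,12,-5] → ·
    (6,6)@(13, 13): e=[-1,20,-3] → ·
  covered (3 px):
    · · · · · · · ·
    · · · · · · · ·
    · · · · · · · ·
    · · · · · · · ·
    · · · · · · █ █
    · · · · · · █ ·
    · · · · · · · ·
    · · · · · · · ·
T1:
  2·area = 224  (B↔C swapped to make it positive)
  edge (0, 14)→(8, 0): d=(8,-14) top-left  bias=+0
  edge (8, 0)→(16, 14): d=(8,14) right/bottom  bias=-1
  edge (16, 14)→(0, 14): d=(-16,0) right/bottom  bias=-1
    (3,1)@(7, 3): e=[10,38,176] → █
    (4,1)@(9, 3): e=[38,10,176] → █
    (5,1)@(11, 3): e=[66,-18,176] → ·
    (3,2)@(7, 5): e=[26,54,144] → █
    (5,2)@(11, 5): e=[82,-2,144] → ·
    (2,3)@(5, 7): e=[14,98,112] → █
    (5,3)@(11, 7): e=[98,14,112] → █
    (6,3)@(13, 7): e=[126,-14,112] → ·
    (1,4)@(3, 9): e=[2,142,80] → █
    (6,4)@(13, 9): e=[142,2,80] → █
    (7,4)@(15, 9): e=[170,-26,80] → ·
    (1,5)@(3, 11): e=[18,158,48] → █
  covered (28 px):
    · · · · · · · ·
    · · · █ █ · · ·
    · · · █ █ · · ·
    · · █ █ █ █ · ·
    · █ █ █ █ █ █ ·
    · █ █ █ █ █ █ ·
    █ █ █ █ █ █ █ █
    · · · · · · · ·
T2:
  2·area = 60  (B↔C swapped to make it positive)
  edge (8, 4)→(14, 10): d=(6,6) right/bottom  bias=-1
  edge (14, 10)→(2, 8): d=(-12,-2) top-left  bias=+0
  edge (2, 8)→(8, 4): d=(6,-4) top-left  bias=+0
    (2,0)@(5, 1): e=[0,90,-30] → ·  [on edge]
    (3,1)@(7, 3): e=[0,70,-10] → ·  [on edge]
    (3,2)@(7, 5): e=[12,46,2] → █
    (4,2)@(9, 5): e=[0,50,10] → ·  [on edge]
    (2,3)@(5, 7): e=[36,18,6] → █
    (4,3)@(9, 7): e=[12,26,22] → █
    (5,3)@(11, 7): e=[0,30,30] → ·  [on edge]
    (2,4)@(5, 9): e=[48,-6,18] → ·
    (3,4)@(7, 9): e=[36,-2,26] → ·
    (4,4)@(9, 9): e=[24,2,34] → █
    (5,4)@(11, 9): e=[12,6,42] → █
    (6,4)@(13, 9): e=[0,10,50] → ·  [on edge]
    (7,5)@(15, 11): e=[0,-10,70] → ·  [on edge]
  covered (6 px):
    · · · · · · · ·
    · · · · · · · ·
    · · · █ · · · ·
    · · █ █ █ · · ·
    · · · · █ █ · ·
    · · · · · · · ·
    · · · · · · · ·
    · · · · · · · ·
T3:
  2·area = 60
  edge (14, 6)→(2, 12): d=(-12,6) right/bottom  bias=-1
  edge (2, 12)→(0, 8): d=(-2,-4) top-left  bias=+0
  edge (0, 8)→(14, 6): d=(14,-2) top-left  bias=+0
    (3,3)@(7, 7): e=[30,30,0] → █  [on edge]
    (4,3)@(9, 7): e=[18,38,4] → █
    (5,3)@(11, 7): e=[6,46,8] → █
    (6,3)@(13, 7): e=[-6,54,12] → ·
    (0,4)@(1, 9): e=[42,2,16] → █
    (1,4)@(3, 9): e=[30,10,20] → █
    (2,4)@(5, 9): e=[18,18,24] → █
    (4,4)@(9, 9): e=[-6,34,32] → ·
    (5,4)@(11, 9): e=[-18,42,36] → ·
    (0,5)@(1, 11): e=[18,-2,44] → ·
    (1,5)@(3, 11): e=[6,6,48] → █
    (2,5)@(5, 11): e=[-6,14,52] → ·
  covered (8 px):
    · · · · · · · ·
    · · · · · · · ·
    · · · · · · · ·
    · · · █ █ █ · ·
    █ █ █ █ · · · ·
    · █ · · · · · ·
    · · · · · · · ·
    · · · · · · · ·
T4:
  2·area = 44  (B↔C swapped to make it positive)
  edge (8, 6)→(6, 12): d=(-2,6) right/bottom  bias=-1
  edge (6, 12)→(0, 8): d=(-6,-4) top-left  bias=+0
  edge (0, 8)→(8, 6): d=(8,-2) top-left  bias=+0
    (4,1)@(9, 3): e=[0,66,-22] → ·  [on edge]
    (2,3)@(5, 7): e=[16,26,2] → █
    (3,3)@(7, 7): e=[4,34,6] → █
    (4,3)@(9, 7): e=[-8,42,10] → ·
    (1,4)@(3, 9): e=[24,6,14] → █
    (3,4)@(7, 9): e=[0,22,22] → ·  [on edge]
    (1,5)@(3, 11): e=[20,-6,30] → ·
    (2,5)@(5, 11): e=[8,2,34] → █
    (3,5)@(7, 11): e=[-4,10,38] → ·
    (2,6)@(5, 13): e=[4,-10,50] → ·
    (2,7)@(5, 15): e=[0,-22,66] → ·  [on edge]
  covered (5 px):
    · · · · · · · ·
    · · · · · · · ·
    · · · · · · · ·
    · · █ █ · · · ·
    · █ █ · · · · ·
    · · █ · · · · ·
    · · · · · · · ·
    · · · · · · · ·

Z-buffer (winner per pixel, '.' = empty):
  . . . . . . . .
  . . . 1 1 . . .
  . . . 2 1 . . .
  . . 4 4 3 3 . .
  3 4 4 3 2 2 1 0
  . 3 4 1 1 1 1 .
  1 1 1 1 1 1 1 1
  . . . . . . . .

Result: 2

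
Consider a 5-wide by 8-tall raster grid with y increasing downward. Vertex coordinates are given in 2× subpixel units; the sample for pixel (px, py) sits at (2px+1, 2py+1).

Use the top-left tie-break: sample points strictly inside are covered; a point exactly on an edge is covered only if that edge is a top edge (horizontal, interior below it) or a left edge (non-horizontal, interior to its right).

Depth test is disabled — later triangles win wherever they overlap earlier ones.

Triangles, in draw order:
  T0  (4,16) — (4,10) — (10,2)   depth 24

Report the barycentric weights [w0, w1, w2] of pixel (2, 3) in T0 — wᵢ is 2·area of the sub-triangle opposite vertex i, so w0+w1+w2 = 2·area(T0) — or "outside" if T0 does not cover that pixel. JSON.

T0:
  2·area = 36
  edge (4, 16)→(4, 10): d=(0,-6) top-left  bias=+0
  edge (4, 10)→(10, 2): d=(6,-8) top-left  bias=+0
  edge (10, 2)→(4, 16): d=(-6,14) right/bottom  bias=-1
    (3,3)@(7, 7): e=[18,6,12] → █
    (4,3)@(9, 7): e=[30,22,-16] → ·
    (2,4)@(5, 9): e=[6,2,28] → █
    (3,4)@(7, 9): e=[18,18,0] → ·  [on edge]
    (2,5)@(5, 11): e=[6,14,16] → █
    (3,5)@(7, 11): e=[18,30,-12] → ·
    (2,6)@(5, 13): e=[6,26,4] → █
    (3,6)@(7, 13): e=[18,42,-24] → ·
    (2,7)@(5, 15): e=[6,38,-8] → ·
  covered (4 px):
    · · · · ·
    · · · · ·
    · · · · ·
    · · · █ ·
    · · █ · ·
    · · █ · ·
    · · █ · ·
    · · · · ·

Answer: "outside"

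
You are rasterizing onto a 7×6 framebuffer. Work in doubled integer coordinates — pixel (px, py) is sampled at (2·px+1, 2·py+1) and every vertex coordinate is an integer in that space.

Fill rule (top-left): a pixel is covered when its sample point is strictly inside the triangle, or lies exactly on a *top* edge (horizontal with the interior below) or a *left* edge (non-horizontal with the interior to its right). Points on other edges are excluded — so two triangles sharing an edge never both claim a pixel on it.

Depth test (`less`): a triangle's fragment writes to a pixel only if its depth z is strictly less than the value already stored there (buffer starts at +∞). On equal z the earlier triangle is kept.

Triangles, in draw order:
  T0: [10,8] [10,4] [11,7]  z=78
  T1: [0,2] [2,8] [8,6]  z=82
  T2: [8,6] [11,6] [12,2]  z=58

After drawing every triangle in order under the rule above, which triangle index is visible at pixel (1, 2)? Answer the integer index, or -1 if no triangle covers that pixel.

T0:
  2·area = 4
  edge (10, 8)→(10, 4): d=(0,-4) top-left  bias=+0
  edge (10, 4)→(11, 7): d=(1,3) right/bottom  bias=-1
  edge (11, 7)→(10, 8): d=(-1,1) right/bottom  bias=-1
    (4,0)@(9, 1): e=[-4,0,8] → .  [on edge]
    (6,2)@(13, 5): e=[12,-8,0] → .  [on edge]
    (5,3)@(11, 7): e=[4,0,0] → .  [on edge]
    (4,4)@(9, 9): e=[-4,8,0] → .  [on edge]
    (3,5)@(7, 11): e=[-12,16,0] → .  [on edge]
  covered (0 px):
    . . . . . . .
    . . . . . . .
    . . . . . . .
    . . . . . . .
    . . . . . . .
    . . . . . . .
T1:
  2·area = 40  (B↔C swapped to make it positive)
  edge (0, 2)→(8, 6): d=(8,4) right/bottom  bias=-1
  edge (8, 6)→(2, 8): d=(-6,2) right/bottom  bias=-1
  edge (2, 8)→(0, 2): d=(-2,-6) top-left  bias=+0
    (0,1)@(1, 3): e=[4,32,4] → X
    (1,1)@(3, 3): e=[-4,28,16] → .
    (0,2)@(1, 5): e=[20,20,0] → X  [on edge]
    (1,2)@(3, 5): e=[12,16,12] → X
    (2,2)@(5, 5): e=[4,12,24] → X
    (3,2)@(7, 5): e=[-4,8,36] → .
    (5,2)@(11, 5): e=[-20,0,60] → .  [on edge]
    (0,3)@(1, 7): e=[36,8,-4] → .
    (1,3)@(3, 7): e=[28,4,8] → X
    (2,3)@(5, 7): e=[20,0,20] → .  [on edge]
    (1,4)@(3, 9): e=[44,-8,4] → .
    (1,5)@(3, 11): e=[60,-20,0] → .  [on edge]
  covered (5 px):
    . . . . . . .
    X . . . . . .
    X X X . . . .
    . X . . . . .
    . . . . . . .
    . . . . . . .
T2:
  2·area = 12  (B↔C swapped to make it positive)
  edge (8, 6)→(12, 2): d=(4,-4) top-left  bias=+0
  edge (12, 2)→(11, 6): d=(-1,4) right/bottom  bias=-1
  edge (11, 6)→(8, 6): d=(-3,0) right/bottom  bias=-1
    (6,0)@(13, 1): e=[0,-3,15] → .  [on edge]
    (5,1)@(11, 3): e=[0,3,9] → X  [on edge]
    (6,1)@(13, 3): e=[8,-5,9] → .
    (4,2)@(9, 5): e=[0,9,3] → X  [on edge]
    (6,2)@(13, 5): e=[16,-7,3] → .
    (3,3)@(7, 7): e=[0,15,-3] → .  [on edge]
    (4,3)@(9, 7): e=[8,7,-3] → .
    (5,3)@(11, 7): e=[16,-1,-3] → .
    (2,4)@(5, 9): e=[0,21,-9] → .  [on edge]
    (1,5)@(3, 11): e=[0,27,-15] → .  [on edge]
  covered (3 px):
    . . . . . . .
    . . . . . X .
    . . . . X X .
    . . . . . . .
    . . . . . . .
    . . . . . . .

Z-buffer (winner per pixel, '.' = empty):
  . . . . . . .
  1 . . . . 2 .
  1 1 1 . 2 2 .
  . 1 . . . . .
  . . . . . . .
  . . . . . . .

Final: 1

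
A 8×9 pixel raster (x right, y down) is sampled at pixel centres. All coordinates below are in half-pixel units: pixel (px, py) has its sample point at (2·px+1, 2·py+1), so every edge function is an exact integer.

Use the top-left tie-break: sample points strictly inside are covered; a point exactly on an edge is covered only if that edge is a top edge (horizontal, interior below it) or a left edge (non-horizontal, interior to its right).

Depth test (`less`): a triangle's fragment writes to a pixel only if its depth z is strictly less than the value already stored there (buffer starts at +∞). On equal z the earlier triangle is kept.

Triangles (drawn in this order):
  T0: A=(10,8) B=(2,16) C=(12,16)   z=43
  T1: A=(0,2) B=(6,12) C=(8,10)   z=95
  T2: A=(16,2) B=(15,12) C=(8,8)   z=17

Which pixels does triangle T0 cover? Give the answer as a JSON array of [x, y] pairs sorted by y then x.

T0:
  2·area = 80  (B↔C swapped to make it positive)
  edge (10, 8)→(12, 16): d=(2,8) right/bottom  bias=-1
  edge (12, 16)→(2, 16): d=(-10,0) right/bottom  bias=-1
  edge (2, 16)→(10, 8): d=(8,-8) top-left  bias=+0
    (7,1)@(15, 3): e=[-50,130,0] → ·  [on edge]
    (6,2)@(13, 5): e=[-30,110,0] → ·  [on edge]
    (5,3)@(11, 7): e=[-10,90,0] → ·  [on edge]
    (4,4)@(9, 9): e=[10,70,0] → #  [on edge]
    (5,4)@(11, 9): e=[-6,70,16] → ·
    (3,5)@(7, 11): e=[30,50,0] → #  [on edge]
    (5,5)@(11, 11): e=[-2,50,32] → ·
    (2,6)@(5, 13): e=[50,30,0] → #  [on edge]
    (5,6)@(11, 13): e=[2,30,48] → #
    (6,6)@(13, 13): e=[-14,30,64] → ·
    (1,7)@(3, 15): e=[70,10,0] → #  [on edge]
    (6,7)@(13, 15): e=[-10,10,80] → ·
    (0,8)@(1, 17): e=[90,-10,0] → ·  [on edge]
  covered (12 px):
    · · · · · · · ·
    · · · · · · · ·
    · · · · · · · ·
    · · · · · · · ·
    · · · · # · · ·
    · · · # # · · ·
    · · # # # # · ·
    · # # # # # · ·
    · · · · · · · ·
T1:
  2·area = 32  (B↔C swapped to make it positive)
  edge (0, 2)→(8, 10): d=(8,8) right/bottom  bias=-1
  edge (8, 10)→(6, 12): d=(-2,2) right/bottom  bias=-1
  edge (6, 12)→(0, 2): d=(-6,-10) top-left  bias=+0
    (0,1)@(1, 3): e=[0,28,4] → ·  [on edge]
    (7,1)@(15, 3): e=[-112,0,144] → ·  [on edge]
    (1,2)@(3, 5): e=[0,20,12] → ·  [on edge]
    (6,2)@(13, 5): e=[-80,0,112] → ·  [on edge]
    (1,3)@(3, 7): e=[16,16,0] → #  [on edge]
    (2,3)@(5, 7): e=[0,12,20] → ·  [on edge]
    (5,3)@(11, 7): e=[-48,0,80] → ·  [on edge]
    (1,4)@(3, 9): e=[32,12,-12] → ·
    (2,4)@(5, 9): e=[16,8,8] → #
    (3,4)@(7, 9): e=[0,4,28] → ·  [on edge]
    (4,4)@(9, 9): e=[-16,0,48] → ·  [on edge]
    (2,5)@(5, 11): e=[32,4,-4] → ·
    (3,5)@(7, 11): e=[16,0,16] → ·  [on edge]
    (4,5)@(9, 11): e=[0,-4,36] → ·  [on edge]
    (2,6)@(5, 13): e=[48,0,-16] → ·  [on edge]
    (5,6)@(11, 13): e=[0,-12,44] → ·  [on edge]
    (1,7)@(3, 15): e=[80,0,-48] → ·  [on edge]
    (6,7)@(13, 15): e=[0,-20,52] → ·  [on edge]
    (0,8)@(1, 17): e=[112,0,-80] → ·  [on edge]
    (4,8)@(9, 17): e=[48,-16,0] → ·  [on edge]
    (7,8)@(15, 17): e=[0,-28,60] → ·  [on edge]
  covered (2 px):
    · · · · · · · ·
    · · · · · · · ·
    · · · · · · · ·
    · # · · · · · ·
    · · # · · · · ·
    · · · · · · · ·
    · · · · · · · ·
    · · · · · · · ·
    · · · · · · · ·
T2:
  2·area = 74
  edge (16, 2)→(15, 12): d=(-1,10) right/bottom  bias=-1
  edge (15, 12)→(8, 8): d=(-7,-4) top-left  bias=+0
  edge (8, 8)→(16, 2): d=(8,-6) top-left  bias=+0
    (7,1)@(15, 3): e=[9,63,2] → #
    (6,2)@(13, 5): e=[27,41,6] → #
    (5,3)@(11, 7): e=[45,19,10] → #
    (5,4)@(11, 9): e=[43,5,26] → #
    (5,5)@(11, 11): e=[41,-9,42] → ·
    (6,5)@(13, 11): e=[21,-1,54] → ·
    (7,5)@(15, 11): e=[1,7,66] → #
    (7,6)@(15, 13): e=[-1,-7,82] → ·
  covered (10 px):
    · · · · · · · ·
    · · · · · · · #
    · · · · · · # #
    · · · · · # # #
    · · · · · # # #
    · · · · · · · #
    · · · · · · · ·
    · · · · · · · ·
    · · · · · · · ·

Answer: [[4,4],[3,5],[4,5],[2,6],[3,6],[4,6],[5,6],[1,7],[2,7],[3,7],[4,7],[5,7]]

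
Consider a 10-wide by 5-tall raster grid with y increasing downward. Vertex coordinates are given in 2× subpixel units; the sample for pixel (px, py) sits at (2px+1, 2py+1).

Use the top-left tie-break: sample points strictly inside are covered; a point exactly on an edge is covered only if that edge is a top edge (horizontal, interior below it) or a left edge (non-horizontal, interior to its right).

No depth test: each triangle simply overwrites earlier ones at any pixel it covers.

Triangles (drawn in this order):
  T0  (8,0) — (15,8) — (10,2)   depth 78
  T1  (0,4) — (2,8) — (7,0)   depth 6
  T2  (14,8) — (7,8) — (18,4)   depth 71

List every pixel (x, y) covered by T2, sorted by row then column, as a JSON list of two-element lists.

T0:
  2·area = 2  (B↔C swapped to make it positive)
  edge (8, 0)→(10, 2): d=(2,2) right/bottom  bias=-1
  edge (10, 2)→(15, 8): d=(5,6) right/bottom  bias=-1
  edge (15, 8)→(8, 0): d=(-7,-8) top-left  bias=+0
    (4,0)@(9, 1): e=[0,1,1] → .  [on edge]
    (5,1)@(11, 3): e=[0,-1,3] → .  [on edge]
    (6,2)@(13, 5): e=[0,-3,5] → .  [on edge]
    (7,3)@(15, 7): e=[0,-5,7] → .  [on edge]
    (8,4)@(17, 9): e=[0,-7,9] → .  [on edge]
  covered (0 px):
    . . . . . . . . . .
    . . . . . . . . . .
    . . . . . . . . . .
    . . . . . . . . . .
    . . . . . . . . . .
T1:
  2·area = 36  (B↔C swapped to make it positive)
  edge (0, 4)→(7, 0): d=(7,-4) top-left  bias=+0
  edge (7, 0)→(2, 8): d=(-5,8) right/bottom  bias=-1
  edge (2, 8)→(0, 4): d=(-2,-4) top-left  bias=+0
    (1,1)@(3, 3): e=[5,17,14] → X
    (2,1)@(5, 3): e=[13,1,22] → X
    (3,1)@(7, 3): e=[21,-15,30] → .
    (0,2)@(1, 5): e=[11,23,2] → X
    (2,2)@(5, 5): e=[27,-9,18] → .
    (0,3)@(1, 7): e=[25,13,-2] → .
    (1,3)@(3, 7): e=[33,-3,6] → .
  covered (4 px):
    . . . . . . . . . .
    . X X . . . . . . .
    X X . . . . . . . .
    . . . . . . . . . .
    . . . . . . . . . .
T2:
  2·area = 28
  edge (14, 8)→(7, 8): d=(-7,0) right/bottom  bias=-1
  edge (7, 8)→(18, 4): d=(11,-4) top-left  bias=+0
  edge (18, 4)→(14, 8): d=(-4,4) right/bottom  bias=-1
    (9,1)@(19, 3): e=[35,-7,0] → .  [on edge]
    (8,2)@(17, 5): e=[21,7,0] → .  [on edge]
    (5,3)@(11, 7): e=[7,5,16] → X
    (6,3)@(13, 7): e=[7,13,8] → X
    (7,3)@(15, 7): e=[7,21,0] → .  [on edge]
    (5,4)@(11, 9): e=[-7,27,8] → .
    (6,4)@(13, 9): e=[-7,35,0] → .  [on edge]
  covered (2 px):
    . . . . . . . . . .
    . . . . . . . . . .
    . . . . . . . . . .
    . . . . . X X . . .
    . . . . . . . . . .

Answer: [[5,3],[6,3]]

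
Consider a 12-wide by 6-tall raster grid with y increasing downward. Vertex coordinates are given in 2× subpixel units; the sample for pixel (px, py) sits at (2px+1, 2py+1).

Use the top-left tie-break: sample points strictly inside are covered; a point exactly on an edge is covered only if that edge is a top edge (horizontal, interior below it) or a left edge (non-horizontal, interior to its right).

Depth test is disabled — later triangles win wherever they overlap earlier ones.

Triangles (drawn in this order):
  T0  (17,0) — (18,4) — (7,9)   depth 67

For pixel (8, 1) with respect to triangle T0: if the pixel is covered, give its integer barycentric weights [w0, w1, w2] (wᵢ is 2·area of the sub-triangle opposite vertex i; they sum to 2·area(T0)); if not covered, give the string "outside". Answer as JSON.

T0:
  2·area = 49
  edge (17, 0)→(18, 4): d=(1,4) right/bottom  bias=-1
  edge (18, 4)→(7, 9): d=(-11,5) right/bottom  bias=-1
  edge (7, 9)→(17, 0): d=(10,-9) top-left  bias=+0
    (8,0)@(17, 1): e=[1,38,10] → █
    (9,0)@(19, 1): e=[-7,28,28] → ·
    (7,1)@(15, 3): e=[11,26,12] → █
    (9,1)@(19, 3): e=[-5,6,48] → ·
    (6,2)@(13, 5): e=[21,14,14] → █
    (8,2)@(17, 5): e=[5,-6,50] → ·
    (5,3)@(11, 7): e=[31,2,16] → █
    (6,3)@(13, 7): e=[23,-8,34] → ·
    (7,3)@(15, 7): e=[15,-18,52] → ·
    (3,4)@(7, 9): e=[49,0,0] → ·  [on edge]
    (5,4)@(11, 9): e=[33,-20,36] → ·
  covered (6 px):
    · · · · · · · · █ · · ·
    · · · · · · · █ █ · · ·
    · · · · · · █ █ · · · ·
    · · · · · █ · · · · · ·
    · · · · · · · · · · · ·
    · · · · · · · · · · · ·

Final: [16,30,3]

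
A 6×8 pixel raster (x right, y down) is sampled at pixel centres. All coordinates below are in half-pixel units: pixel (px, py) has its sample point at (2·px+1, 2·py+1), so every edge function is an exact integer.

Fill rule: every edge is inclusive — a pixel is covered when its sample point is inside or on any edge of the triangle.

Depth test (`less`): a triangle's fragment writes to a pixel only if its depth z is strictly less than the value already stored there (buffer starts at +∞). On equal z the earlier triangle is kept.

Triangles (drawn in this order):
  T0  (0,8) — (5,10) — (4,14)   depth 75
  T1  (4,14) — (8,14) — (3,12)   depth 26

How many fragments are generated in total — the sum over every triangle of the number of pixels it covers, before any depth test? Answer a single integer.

T0:
  2·area = 22
  edge (0, 8)→(5, 10): d=(5,2) inclusive
  edge (5, 10)→(4, 14): d=(-1,4) inclusive
  edge (4, 14)→(0, 8): d=(-4,-6) inclusive
    (0,4)@(1, 9): e=[3,17,2] → █
    (1,4)@(3, 9): e=[-1,9,14] → ·
    (0,5)@(1, 11): e=[13,15,-6] → ·
    (1,5)@(3, 11): e=[9,7,6] → █
    (2,5)@(5, 11): e=[5,-1,18] → ·
    (1,6)@(3, 13): e=[19,5,-2] → ·
  covered (2 px):
    · · · · · ·
    · · · · · ·
    · · · · · ·
    · · · · · ·
    █ · · · · ·
    · █ · · · ·
    · · · · · ·
    · · · · · ·
T1:
  2·area = 8  (B↔C swapped to make it positive)
  edge (4, 14)→(3, 12): d=(-1,-2) inclusive
  edge (3, 12)→(8, 14): d=(5,2) inclusive
  edge (8, 14)→(4, 14): d=(-4,0) inclusive
    (2,6)@(5, 13): e=[3,1,4] → █
    (3,6)@(7, 13): e=[7,-3,4] → ·
    (2,7)@(5, 15): e=[1,11,-4] → ·
  covered (1 px):
    · · · · · ·
    · · · · · ·
    · · · · · ·
    · · · · · ·
    · · · · · ·
    · · · · · ·
    · · █ · · ·
    · · · · · ·

Answer: 3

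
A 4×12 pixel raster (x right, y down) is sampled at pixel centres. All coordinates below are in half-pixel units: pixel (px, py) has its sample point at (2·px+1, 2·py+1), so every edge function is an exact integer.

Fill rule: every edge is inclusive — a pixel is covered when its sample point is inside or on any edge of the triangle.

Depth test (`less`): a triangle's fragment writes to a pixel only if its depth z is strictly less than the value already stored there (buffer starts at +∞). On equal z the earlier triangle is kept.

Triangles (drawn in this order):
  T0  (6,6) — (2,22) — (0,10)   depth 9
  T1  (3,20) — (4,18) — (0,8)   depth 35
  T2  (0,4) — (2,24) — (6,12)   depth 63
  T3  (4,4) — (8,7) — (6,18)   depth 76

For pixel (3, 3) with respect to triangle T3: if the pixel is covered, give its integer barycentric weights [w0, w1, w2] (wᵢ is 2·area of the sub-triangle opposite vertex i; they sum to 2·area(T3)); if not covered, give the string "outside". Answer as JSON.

T0:
  2·area = 80
  edge (6, 6)→(2, 22): d=(-4,16) inclusive
  edge (2, 22)→(0, 10): d=(-2,-12) inclusive
  edge (0, 10)→(6, 6): d=(6,-4) inclusive
    (2,3)@(5, 7): e=[12,66,2] → #
    (3,3)@(7, 7): e=[-20,90,10] → ·
    (1,4)@(3, 9): e=[36,38,6] → #
    (3,4)@(7, 9): e=[-28,86,22] → ·
    (0,5)@(1, 11): e=[60,10,10] → #
    (2,5)@(5, 11): e=[-4,58,26] → ·
    (0,6)@(1, 13): e=[52,6,22] → #
    (2,6)@(5, 13): e=[-12,54,38] → ·
    (0,7)@(1, 15): e=[44,2,34] → #
    (2,7)@(5, 15): e=[-20,50,50] → ·
    (0,8)@(1, 17): e=[36,-2,46] → ·
    (1,8)@(3, 17): e=[4,22,54] → #
  covered (10 px):
    · · · ·
    · · · ·
    · · · ·
    · · # ·
    · # # ·
    # # · ·
    # # · ·
    # # · ·
    · # · ·
    · · · ·
    · · · ·
    · · · ·
T1:
  2·area = 18  (B↔C swapped to make it positive)
  edge (3, 20)→(0, 8): d=(-3,-12) inclusive
  edge (0, 8)→(4, 18): d=(4,10) inclusive
  edge (4, 18)→(3, 20): d=(-1,2) inclusive
    (0,5)@(1, 11): e=[3,2,13] → #
    (1,5)@(3, 11): e=[27,-18,9] → ·
    (0,6)@(1, 13): e=[-3,10,11] → ·
    (1,8)@(3, 17): e=[9,6,3] → #
    (2,8)@(5, 17): e=[33,-14,-1] → ·
    (1,9)@(3, 19): e=[3,14,1] → #
    (2,9)@(5, 19): e=[27,-6,-3] → ·
    (1,10)@(3, 21): e=[-3,22,-1] → ·
  covered (3 px):
    · · · ·
    · · · ·
    · · · ·
    · · · ·
    · · · ·
    # · · ·
    · · · ·
    · · · ·
    · # · ·
    · # · ·
    · · · ·
    · · · ·
T2:
  2·area = 104  (B↔C swapped to make it positive)
  edge (0, 4)→(6, 12): d=(6,8) inclusive
  edge (6, 12)→(2, 24): d=(-4,12) inclusive
  edge (2, 24)→(0, 4): d=(-2,-20) inclusive
    (0,3)@(1, 7): e=[10,80,14] → #
    (1,3)@(3, 7): e=[-6,56,54] → ·
    (0,4)@(1, 9): e=[22,72,10] → #
    (1,4)@(3, 9): e=[6,48,50] → #
    (2,4)@(5, 9): e=[-10,24,90] → ·
    (3,4)@(7, 9): e=[-26,0,130] → ·  [on edge]
    (0,5)@(1, 11): e=[34,64,6] → #
    (2,5)@(5, 11): e=[2,16,86] → #
    (3,5)@(7, 11): e=[-14,-8,126] → ·
    (0,6)@(1, 13): e=[46,56,2] → #
    (3,6)@(7, 13): e=[-2,-16,122] → ·
    (0,7)@(1, 15): e=[58,48,-2] → ·
    (2,7)@(5, 15): e=[26,0,78] → #  [on edge]
    (1,10)@(3, 21): e=[78,0,26] → #  [on edge]
  covered (14 px):
    · · · ·
    · · · ·
    · · · ·
    # · · ·
    # # · ·
    # # # ·
    # # # ·
    · # # ·
    · # · ·
    · # · ·
    · # · ·
    · · · ·
T3:
  2·area = 50
  edge (4, 4)→(8, 7): d=(4,3) inclusive
  edge (8, 7)→(6, 18): d=(-2,11) inclusive
  edge (6, 18)→(4, 4): d=(-2,-14) inclusive
    (2,2)@(5, 5): e=[1,37,12] → #
    (3,2)@(7, 5): e=[-5,15,40] → ·
    (2,3)@(5, 7): e=[9,33,8] → #
    (3,3)@(7, 7): e=[3,11,36] → #
    (2,4)@(5, 9): e=[17,29,4] → #
    (2,5)@(5, 11): e=[25,25,0] → #  [on edge]
    (2,6)@(5, 13): e=[33,21,-4] → ·
    (3,6)@(7, 13): e=[27,-1,24] → ·
  covered (7 px):
    · · · ·
    · · · ·
    · · # ·
    · · # #
    · · # #
    · · # #
    · · · ·
    · · · ·
    · · · ·
    · · · ·
    · · · ·
    · · · ·

Result: [11,36,3]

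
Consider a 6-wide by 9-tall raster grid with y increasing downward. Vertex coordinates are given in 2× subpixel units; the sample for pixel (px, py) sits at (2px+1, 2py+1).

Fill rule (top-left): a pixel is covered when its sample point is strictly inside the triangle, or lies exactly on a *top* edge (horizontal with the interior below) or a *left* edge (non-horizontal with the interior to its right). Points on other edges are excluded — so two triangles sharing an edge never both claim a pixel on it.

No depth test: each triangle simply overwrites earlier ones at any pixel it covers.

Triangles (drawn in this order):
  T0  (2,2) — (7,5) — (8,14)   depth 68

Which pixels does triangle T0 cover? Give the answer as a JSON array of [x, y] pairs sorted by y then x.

T0:
  2·area = 42
  edge (2, 2)→(7, 5): d=(5,3) right/bottom  bias=-1
  edge (7, 5)→(8, 14): d=(1,9) right/bottom  bias=-1
  edge (8, 14)→(2, 2): d=(-6,-12) top-left  bias=+0
    (1,1)@(3, 3): e=[2,34,6] → █
    (2,1)@(5, 3): e=[-4,16,30] → ·
    (1,2)@(3, 5): e=[12,36,-6] → ·
    (2,2)@(5, 5): e=[6,18,18] → █
    (3,2)@(7, 5): e=[0,0,42] → ·  [on edge]
    (2,3)@(5, 7): e=[16,20,6] → █
    (3,3)@(7, 7): e=[10,2,30] → █
    (4,3)@(9, 7): e=[4,-16,54] → ·
    (2,4)@(5, 9): e=[26,22,-6] → ·
    (3,4)@(7, 9): e=[20,4,18] → █
    (4,4)@(9, 9): e=[14,-14,42] → ·
    (3,5)@(7, 11): e=[30,6,6] → █
  covered (6 px):
    · · · · · ·
    · █ · · · ·
    · · █ · · ·
    · · █ █ · ·
    · · · █ · ·
    · · · █ · ·
    · · · · · ·
    · · · · · ·
    · · · · · ·

Final: [[1,1],[2,2],[2,3],[3,3],[3,4],[3,5]]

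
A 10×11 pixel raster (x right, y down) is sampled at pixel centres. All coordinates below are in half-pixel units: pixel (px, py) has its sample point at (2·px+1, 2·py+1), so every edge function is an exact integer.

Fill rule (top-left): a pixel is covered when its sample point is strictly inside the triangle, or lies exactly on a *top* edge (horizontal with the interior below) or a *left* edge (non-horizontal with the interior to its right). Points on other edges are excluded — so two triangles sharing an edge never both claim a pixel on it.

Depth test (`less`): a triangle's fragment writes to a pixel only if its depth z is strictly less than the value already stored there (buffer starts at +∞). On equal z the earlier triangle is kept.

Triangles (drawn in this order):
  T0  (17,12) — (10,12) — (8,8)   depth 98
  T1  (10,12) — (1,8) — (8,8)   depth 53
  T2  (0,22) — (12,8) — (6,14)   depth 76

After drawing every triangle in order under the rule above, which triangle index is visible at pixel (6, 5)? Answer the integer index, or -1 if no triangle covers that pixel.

T0:
  2·area = 28
  edge (17, 12)→(10, 12): d=(-7,0) right/bottom  bias=-1
  edge (10, 12)→(8, 8): d=(-2,-4) top-left  bias=+0
  edge (8, 8)→(17, 12): d=(9,4) right/bottom  bias=-1
    (4,4)@(9, 9): e=[21,2,5] → X
    (5,4)@(11, 9): e=[21,10,-3] → .
    (4,5)@(9, 11): e=[7,-2,23] → .
    (5,5)@(11, 11): e=[7,6,15] → X
    (6,5)@(13, 11): e=[7,14,7] → X
    (7,5)@(15, 11): e=[7,22,-1] → .
    (5,6)@(11, 13): e=[-7,2,33] → .
    (6,6)@(13, 13): e=[-7,10,25] → .
  covered (3 px):
    . . . . . . . . . .
    . . . . . . . . . .
    . . . . . . . . . .
    . . . . . . . . . .
    . . . . X . . . . .
    . . . . . X X . . .
    . . . . . . . . . .
    . . . . . . . . . .
    . . . . . . . . . .
    . . . . . . . . . .
    . . . . . . . . . .
T1:
  2·area = 28
  edge (10, 12)→(1, 8): d=(-9,-4) top-left  bias=+0
  edge (1, 8)→(8, 8): d=(7,0) top-left  bias=+0
  edge (8, 8)→(10, 12): d=(2,4) right/bottom  bias=-1
    (2,4)@(5, 9): e=[7,7,14] → X
    (3,4)@(7, 9): e=[15,7,6] → X
    (4,4)@(9, 9): e=[23,7,-2] → .
    (2,5)@(5, 11): e=[-11,21,18] → .
    (3,5)@(7, 11): e=[-3,21,10] → .
    (4,5)@(9, 11): e=[5,21,2] → X
    (5,5)@(11, 11): e=[13,21,-6] → .
    (4,6)@(9, 13): e=[-13,35,6] → .
  covered (3 px):
    . . . . . . . . . .
    . . . . . . . . . .
    . . . . . . . . . .
    . . . . . . . . . .
    . . X X . . . . . .
    . . . . X . . . . .
    . . . . . . . . . .
    . . . . . . . . . .
    . . . . . . . . . .
    . . . . . . . . . .
    . . . . . . . . . .
T2:
  2·area = 12  (B↔C swapped to make it positive)
  edge (0, 22)→(6, 14): d=(6,-8) top-left  bias=+0
  edge (6, 14)→(12, 8): d=(6,-6) top-left  bias=+0
  edge (12, 8)→(0, 22): d=(-12,14) right/bottom  bias=-1
    (9,0)@(19, 1): e=[26,0,-14] → .  [on edge]
    (8,1)@(17, 3): e=[22,0,-10] → .  [on edge]
    (7,2)@(15, 5): e=[18,0,-6] → .  [on edge]
    (6,3)@(13, 7): e=[14,0,-2] → .  [on edge]
    (5,4)@(11, 9): e=[10,0,2] → X  [on edge]
    (6,4)@(13, 9): e=[26,12,-26] → .
    (4,5)@(9, 11): e=[6,0,6] → X  [on edge]
    (5,5)@(11, 11): e=[22,12,-22] → .
    (3,6)@(7, 13): e=[2,0,10] → X  [on edge]
    (4,6)@(9, 13): e=[18,12,-18] → .
    (2,7)@(5, 15): e=[-2,0,14] → .  [on edge]
    (3,7)@(7, 15): e=[14,12,-14] → .
    (1,8)@(3, 17): e=[-6,0,18] → .  [on edge]
    (0,9)@(1, 19): e=[-10,0,22] → .  [on edge]
  covered (3 px):
    . . . . . . . . . .
    . . . . . . . . . .
    . . . . . . . . . .
    . . . . . . . . . .
    . . . . . X . . . .
    . . . . X . . . . .
    . . . X . . . . . .
    . . . . . . . . . .
    . . . . . . . . . .
    . . . . . . . . . .
    . . . . . . . . . .

Z-buffer (winner per pixel, '.' = empty):
  . . . . . . . . . .
  . . . . . . . . . .
  . . . . . . . . . .
  . . . . . . . . . .
  . . 1 1 0 2 . . . .
  . . . . 1 0 0 . . .
  . . . 2 . . . . . .
  . . . . . . . . . .
  . . . . . . . . . .
  . . . . . . . . . .
  . . . . . . . . . .

Final: 0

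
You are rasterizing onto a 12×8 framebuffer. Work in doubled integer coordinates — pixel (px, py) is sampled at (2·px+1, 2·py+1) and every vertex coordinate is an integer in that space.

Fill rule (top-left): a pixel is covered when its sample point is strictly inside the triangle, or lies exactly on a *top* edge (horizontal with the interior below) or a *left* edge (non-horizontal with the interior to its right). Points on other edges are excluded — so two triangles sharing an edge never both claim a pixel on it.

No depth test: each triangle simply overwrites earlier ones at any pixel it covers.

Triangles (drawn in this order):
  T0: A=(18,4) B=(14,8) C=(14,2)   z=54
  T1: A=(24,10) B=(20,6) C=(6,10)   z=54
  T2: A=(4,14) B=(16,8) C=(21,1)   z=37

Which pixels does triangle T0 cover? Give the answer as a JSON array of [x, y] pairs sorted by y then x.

T0:
  2·area = 24
  edge (18, 4)→(14, 8): d=(-4,4) right/bottom  bias=-1
  edge (14, 8)→(14, 2): d=(0,-6) top-left  bias=+0
  edge (14, 2)→(18, 4): d=(4,2) right/bottom  bias=-1
    (10,0)@(21, 1): e=[0,42,-18] → ·  [on edge]
    (7,1)@(15, 3): e=[16,6,2] → █
    (8,1)@(17, 3): e=[8,18,-2] → ·
    (9,1)@(19, 3): e=[0,30,-6] → ·  [on edge]
    (7,2)@(15, 5): e=[8,6,10] → █
    (8,2)@(17, 5): e=[0,18,6] → ·  [on edge]
    (7,3)@(15, 7): e=[0,6,18] → ·  [on edge]
    (6,4)@(13, 9): e=[0,-6,30] → ·  [on edge]
    (5,5)@(11, 11): e=[0,-18,42] → ·  [on edge]
    (4,6)@(9, 13): e=[0,-30,54] → ·  [on edge]
    (3,7)@(7, 15): e=[0,-42,66] → ·  [on edge]
  covered (2 px):
    · · · · · · · · · · · ·
    · · · · · · · █ · · · ·
    · · · · · · · █ · · · ·
    · · · · · · · · · · · ·
    · · · · · · · · · · · ·
    · · · · · · · · · · · ·
    · · · · · · · · · · · ·
    · · · · · · · · · · · ·
T1:
  2·area = 72  (B↔C swapped to make it positive)
  edge (24, 10)→(6, 10): d=(-18,0) right/bottom  bias=-1
  edge (6, 10)→(20, 6): d=(14,-4) top-left  bias=+0
  edge (20, 6)→(24, 10): d=(4,4) right/bottom  bias=-1
    (7,0)@(15, 1): e=[162,-90,0] → ·  [on edge]
    (8,1)@(17, 3): e=[126,-54,0] → ·  [on edge]
    (9,2)@(19, 5): e=[90,-18,0] → ·  [on edge]
    (8,3)@(17, 7): e=[54,2,16] → █
    (9,3)@(19, 7): e=[54,10,8] → █
    (10,3)@(21, 7): e=[54,18,0] → ·  [on edge]
    (5,4)@(11, 9): e=[18,6,48] → █
    (6,4)@(13, 9): e=[18,14,40] → █
    (7,4)@(15, 9): e=[18,22,32] → █
    (10,4)@(21, 9): e=[18,46,8] → █
    (11,4)@(23, 9): e=[18,54,0] → ·  [on edge]
    (5,5)@(11, 11): e=[-18,34,56] → ·
  covered (8 px):
    · · · · · · · · · · · ·
    · · · · · · · · · · · ·
    · · · · · · · · · · · ·
    · · · · · · · · █ █ · ·
    · · · · · █ █ █ █ █ █ ·
    · · · · · · · · · · · ·
    · · · · · · · · · · · ·
    · · · · · · · · · · · ·
T2:
  2·area = 54  (B↔C swapped to make it positive)
  edge (4, 14)→(21, 1): d=(17,-13) top-left  bias=+0
  edge (21, 1)→(16, 8): d=(-5,7) right/bottom  bias=-1
  edge (16, 8)→(4, 14): d=(-12,6) right/bottom  bias=-1
    (10,0)@(21, 1): e=[0,0,54] → ·  [on edge]
    (9,1)@(19, 3): e=[8,4,42] → █
    (10,1)@(21, 3): e=[34,-10,30] → ·
    (8,2)@(17, 5): e=[16,8,30] → █
    (9,2)@(19, 5): e=[42,-6,18] → ·
    (7,3)@(15, 7): e=[24,12,18] → █
    (8,3)@(17, 7): e=[50,-2,6] → ·
    (5,4)@(11, 9): e=[6,30,18] → █
    (6,4)@(13, 9): e=[32,16,6] → █
    (7,4)@(15, 9): e=[58,2,-6] → ·
    (4,5)@(9, 11): e=[14,34,6] → █
    (5,5)@(11, 11): e=[40,20,-6] → ·
    (5,7)@(11, 15): e=[108,0,-54] → ·  [on edge]
  covered (6 px):
    · · · · · · · · · · · ·
    · · · · · · · · · █ · ·
    · · · · · · · · █ · · ·
    · · · · · · · █ · · · ·
    · · · · · █ █ · · · · ·
    · · · · █ · · · · · · ·
    · · · · · · · · · · · ·
    · · · · · · · · · · · ·

Result: [[7,1],[7,2]]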